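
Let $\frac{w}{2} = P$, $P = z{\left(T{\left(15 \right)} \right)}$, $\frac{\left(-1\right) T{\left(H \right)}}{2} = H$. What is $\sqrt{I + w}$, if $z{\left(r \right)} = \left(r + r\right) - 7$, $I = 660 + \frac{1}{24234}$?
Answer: $\frac{\sqrt{308912857890}}{24234} \approx 22.935$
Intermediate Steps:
$T{\left(H \right)} = - 2 H$
$I = \frac{15994441}{24234}$ ($I = 660 + \frac{1}{24234} = \frac{15994441}{24234} \approx 660.0$)
$z{\left(r \right)} = -7 + 2 r$ ($z{\left(r \right)} = 2 r - 7 = -7 + 2 r$)
$P = -67$ ($P = -7 + 2 \left(\left(-2\right) 15\right) = -7 + 2 \left(-30\right) = -7 - 60 = -67$)
$w = -134$ ($w = 2 \left(-67\right) = -134$)
$\sqrt{I + w} = \sqrt{\frac{15994441}{24234} - 134} = \sqrt{\frac{12747085}{24234}} = \frac{\sqrt{308912857890}}{24234}$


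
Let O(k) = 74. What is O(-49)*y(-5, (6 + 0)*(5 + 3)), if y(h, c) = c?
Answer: 3552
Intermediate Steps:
O(-49)*y(-5, (6 + 0)*(5 + 3)) = 74*((6 + 0)*(5 + 3)) = 74*(6*8) = 74*48 = 3552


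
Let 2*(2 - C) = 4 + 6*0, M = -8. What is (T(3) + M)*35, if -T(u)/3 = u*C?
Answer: -280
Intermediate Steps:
C = 0 (C = 2 - (4 + 6*0)/2 = 2 - (4 + 0)/2 = 2 - 1/2*4 = 2 - 2 = 0)
T(u) = 0 (T(u) = -3*u*0 = -3*0 = 0)
(T(3) + M)*35 = (0 - 8)*35 = -8*35 = -280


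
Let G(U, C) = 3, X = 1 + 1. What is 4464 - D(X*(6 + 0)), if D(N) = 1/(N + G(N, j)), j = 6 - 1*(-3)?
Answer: 66959/15 ≈ 4463.9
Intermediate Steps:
X = 2
j = 9 (j = 6 + 3 = 9)
D(N) = 1/(3 + N) (D(N) = 1/(N + 3) = 1/(3 + N))
4464 - D(X*(6 + 0)) = 4464 - 1/(3 + 2*(6 + 0)) = 4464 - 1/(3 + 2*6) = 4464 - 1/(3 + 12) = 4464 - 1/15 = 66959/15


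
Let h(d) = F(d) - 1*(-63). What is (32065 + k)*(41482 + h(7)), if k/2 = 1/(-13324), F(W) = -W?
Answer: 4436612075301/3331 ≈ 1.3319e+9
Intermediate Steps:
h(d) = 63 - d (h(d) = -d - 1*(-63) = -d + 63 = 63 - d)
k = -1/6662 (k = 2/(-13324) = 2*(-1/13324) = -1/6662 ≈ -0.00015010)
(32065 + k)*(41482 + h(7)) = (32065 - 1/6662)*(41482 + (63 - 1*7)) = 213617029*(41482 + (63 - 7))/6662 = 213617029*(41482 + 56)/6662 = (213617029/6662)*41538 = 4436612075301/3331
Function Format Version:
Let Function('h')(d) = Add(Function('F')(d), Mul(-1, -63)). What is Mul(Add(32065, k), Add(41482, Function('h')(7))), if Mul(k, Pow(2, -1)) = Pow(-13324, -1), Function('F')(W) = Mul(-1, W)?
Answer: Rational(4436612075301, 3331) ≈ 1.3319e+9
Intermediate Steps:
Function('h')(d) = Add(63, Mul(-1, d)) (Function('h')(d) = Add(Mul(-1, d), Mul(-1, -63)) = Add(Mul(-1, d), 63) = Add(63, Mul(-1, d)))
k = Rational(-1, 6662) (k = Mul(2, Pow(-13324, -1)) = Mul(2, Rational(-1, 13324)) = Rational(-1, 6662) ≈ -0.00015010)
Mul(Add(32065, k), Add(41482, Function('h')(7))) = Mul(Add(32065, Rational(-1, 6662)), Add(41482, Add(63, Mul(-1, 7)))) = Mul(Rational(213617029, 6662), Add(41482, Add(63, -7))) = Mul(Rational(213617029, 6662), Add(41482, 56)) = Mul(Rational(213617029, 6662), 41538) = Rational(4436612075301, 3331)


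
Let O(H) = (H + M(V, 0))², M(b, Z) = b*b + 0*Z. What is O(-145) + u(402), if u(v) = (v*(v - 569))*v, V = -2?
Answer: -26967987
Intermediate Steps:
M(b, Z) = b² (M(b, Z) = b² + 0 = b²)
u(v) = v²*(-569 + v) (u(v) = (v*(-569 + v))*v = v²*(-569 + v))
O(H) = (4 + H)² (O(H) = (H + (-2)²)² = (H + 4)² = (4 + H)²)
O(-145) + u(402) = (4 - 145)² + 402²*(-569 + 402) = (-141)² + 161604*(-167) = 19881 - 26987868 = -26967987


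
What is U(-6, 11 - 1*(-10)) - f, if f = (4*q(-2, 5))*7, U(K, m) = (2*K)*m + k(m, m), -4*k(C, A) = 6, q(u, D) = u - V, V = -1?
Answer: -451/2 ≈ -225.50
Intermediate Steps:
q(u, D) = 1 + u (q(u, D) = u - 1*(-1) = u + 1 = 1 + u)
k(C, A) = -3/2 (k(C, A) = -1/4*6 = -3/2)
U(K, m) = -3/2 + 2*K*m (U(K, m) = (2*K)*m - 3/2 = 2*K*m - 3/2 = -3/2 + 2*K*m)
f = -28 (f = (4*(1 - 2))*7 = (4*(-1))*7 = -4*7 = -28)
U(-6, 11 - 1*(-10)) - f = (-3/2 + 2*(-6)*(11 - 1*(-10))) - 1*(-28) = (-3/2 + 2*(-6)*(11 + 10)) + 28 = (-3/2 + 2*(-6)*21) + 28 = (-3/2 - 252) + 28 = -507/2 + 28 = -451/2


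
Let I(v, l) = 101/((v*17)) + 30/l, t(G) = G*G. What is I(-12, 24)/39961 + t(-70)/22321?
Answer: 1174954501/5351816886 ≈ 0.21954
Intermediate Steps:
t(G) = G²
I(v, l) = 30/l + 101/(17*v) (I(v, l) = 101/((17*v)) + 30/l = 101*(1/(17*v)) + 30/l = 101/(17*v) + 30/l = 30/l + 101/(17*v))
I(-12, 24)/39961 + t(-70)/22321 = (30/24 + (101/17)/(-12))/39961 + (-70)²/22321 = (30*(1/24) + (101/17)*(-1/12))*(1/39961) + 4900*(1/22321) = (5/4 - 101/204)*(1/39961) + 4900/22321 = (77/102)*(1/39961) + 4900/22321 = 77/4076022 + 4900/22321 = 1174954501/5351816886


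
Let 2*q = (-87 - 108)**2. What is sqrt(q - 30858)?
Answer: I*sqrt(47382)/2 ≈ 108.84*I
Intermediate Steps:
q = 38025/2 (q = (-87 - 108)**2/2 = (1/2)*(-195)**2 = (1/2)*38025 = 38025/2 ≈ 19013.)
sqrt(q - 30858) = sqrt(38025/2 - 30858) = sqrt(-23691/2) = I*sqrt(47382)/2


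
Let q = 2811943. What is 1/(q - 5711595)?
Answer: -1/2899652 ≈ -3.4487e-7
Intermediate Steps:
1/(q - 5711595) = 1/(2811943 - 5711595) = 1/(-2899652) = -1/2899652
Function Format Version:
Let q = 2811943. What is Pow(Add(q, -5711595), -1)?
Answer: Rational(-1, 2899652) ≈ -3.4487e-7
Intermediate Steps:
Pow(Add(q, -5711595), -1) = Pow(Add(2811943, -5711595), -1) = Pow(-2899652, -1) = Rational(-1, 2899652)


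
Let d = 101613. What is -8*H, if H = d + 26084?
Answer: -1021576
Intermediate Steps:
H = 127697 (H = 101613 + 26084 = 127697)
-8*H = -8*127697 = -1021576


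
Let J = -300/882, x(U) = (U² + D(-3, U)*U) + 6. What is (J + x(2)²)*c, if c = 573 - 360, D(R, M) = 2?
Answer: 2042102/49 ≈ 41676.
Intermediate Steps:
c = 213
x(U) = 6 + U² + 2*U (x(U) = (U² + 2*U) + 6 = 6 + U² + 2*U)
J = -50/147 (J = -300*1/882 = -50/147 ≈ -0.34014)
(J + x(2)²)*c = (-50/147 + (6 + 2² + 2*2)²)*213 = (-50/147 + (6 + 4 + 4)²)*213 = (-50/147 + 14²)*213 = (-50/147 + 196)*213 = (28762/147)*213 = 2042102/49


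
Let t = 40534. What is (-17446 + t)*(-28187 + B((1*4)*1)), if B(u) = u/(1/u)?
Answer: -650412048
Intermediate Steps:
B(u) = u**2 (B(u) = u*u = u**2)
(-17446 + t)*(-28187 + B((1*4)*1)) = (-17446 + 40534)*(-28187 + ((1*4)*1)**2) = 23088*(-28187 + (4*1)**2) = 23088*(-28187 + 4**2) = 23088*(-28187 + 16) = 23088*(-28171) = -650412048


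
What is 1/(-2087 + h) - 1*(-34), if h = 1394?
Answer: 23561/693 ≈ 33.999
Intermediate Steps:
1/(-2087 + h) - 1*(-34) = 1/(-2087 + 1394) - 1*(-34) = 1/(-693) + 34 = -1/693 + 34 = 23561/693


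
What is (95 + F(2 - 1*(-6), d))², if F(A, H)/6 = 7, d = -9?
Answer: 18769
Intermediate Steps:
F(A, H) = 42 (F(A, H) = 6*7 = 42)
(95 + F(2 - 1*(-6), d))² = (95 + 42)² = 137² = 18769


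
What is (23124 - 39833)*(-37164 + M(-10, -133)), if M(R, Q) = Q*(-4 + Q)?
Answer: 316518587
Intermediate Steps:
(23124 - 39833)*(-37164 + M(-10, -133)) = (23124 - 39833)*(-37164 - 133*(-4 - 133)) = -16709*(-37164 - 133*(-137)) = -16709*(-37164 + 18221) = -16709*(-18943) = 316518587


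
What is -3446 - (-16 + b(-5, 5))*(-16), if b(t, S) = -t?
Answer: -3622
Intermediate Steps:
-3446 - (-16 + b(-5, 5))*(-16) = -3446 - (-16 - 1*(-5))*(-16) = -3446 - (-16 + 5)*(-16) = -3446 - (-11)*(-16) = -3446 - 1*176 = -3446 - 176 = -3622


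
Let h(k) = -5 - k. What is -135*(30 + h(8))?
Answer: -2295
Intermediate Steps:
-135*(30 + h(8)) = -135*(30 + (-5 - 1*8)) = -135*(30 + (-5 - 8)) = -135*(30 - 13) = -135*17 = -2295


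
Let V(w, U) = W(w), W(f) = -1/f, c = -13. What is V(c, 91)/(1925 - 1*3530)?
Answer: -1/20865 ≈ -4.7927e-5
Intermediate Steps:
V(w, U) = -1/w
V(c, 91)/(1925 - 1*3530) = (-1/(-13))/(1925 - 1*3530) = (-1*(-1/13))/(1925 - 3530) = (1/13)/(-1605) = (1/13)*(-1/1605) = -1/20865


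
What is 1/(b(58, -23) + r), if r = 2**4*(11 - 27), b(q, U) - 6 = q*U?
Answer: -1/1584 ≈ -0.00063131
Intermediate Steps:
b(q, U) = 6 + U*q (b(q, U) = 6 + q*U = 6 + U*q)
r = -256 (r = 16*(-16) = -256)
1/(b(58, -23) + r) = 1/((6 - 23*58) - 256) = 1/((6 - 1334) - 256) = 1/(-1328 - 256) = 1/(-1584) = -1/1584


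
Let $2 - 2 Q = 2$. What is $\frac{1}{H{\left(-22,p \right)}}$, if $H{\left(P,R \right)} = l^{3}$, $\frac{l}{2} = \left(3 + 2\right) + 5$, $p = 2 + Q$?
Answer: $\frac{1}{8000} \approx 0.000125$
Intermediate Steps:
$Q = 0$ ($Q = 1 - 1 = 0$)
$p = 2$ ($p = 2 + 0 = 2$)
$l = 20$ ($l = 2 \left(\left(3 + 2\right) + 5\right) = 2 \left(5 + 5\right) = 2 \cdot 10 = 20$)
$H{\left(P,R \right)} = 8000$ ($H{\left(P,R \right)} = 20^{3} = 8000$)
$\frac{1}{H{\left(-22,p \right)}} = \frac{1}{8000}$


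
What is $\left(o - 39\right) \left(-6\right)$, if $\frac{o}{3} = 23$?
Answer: $-180$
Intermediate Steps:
$o = 69$ ($o = 3 \cdot 23 = 69$)
$\left(o - 39\right) \left(-6\right) = \left(69 - 39\right) \left(-6\right) = 30 \left(-6\right) = -180$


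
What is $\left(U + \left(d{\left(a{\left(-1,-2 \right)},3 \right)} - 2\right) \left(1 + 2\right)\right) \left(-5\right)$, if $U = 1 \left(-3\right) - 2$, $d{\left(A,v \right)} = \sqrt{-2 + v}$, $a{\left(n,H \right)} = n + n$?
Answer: $40$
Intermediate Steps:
$a{\left(n,H \right)} = 2 n$
$U = -5$ ($U = -3 - 2 = -5$)
$\left(U + \left(d{\left(a{\left(-1,-2 \right)},3 \right)} - 2\right) \left(1 + 2\right)\right) \left(-5\right) = \left(-5 + \left(\sqrt{-2 + 3} - 2\right) \left(1 + 2\right)\right) \left(-5\right) = \left(-5 + \left(\sqrt{1} - 2\right) 3\right) \left(-5\right) = \left(-5 + \left(1 - 2\right) 3\right) \left(-5\right) = \left(-5 - 3\right) \left(-5\right) = \left(-8\right) \left(-5\right) = 40$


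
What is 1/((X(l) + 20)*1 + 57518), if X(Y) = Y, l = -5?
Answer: 1/57533 ≈ 1.7381e-5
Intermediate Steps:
1/((X(l) + 20)*1 + 57518) = 1/((-5 + 20)*1 + 57518) = 1/(15*1 + 57518) = 1/(15 + 57518) = 1/57533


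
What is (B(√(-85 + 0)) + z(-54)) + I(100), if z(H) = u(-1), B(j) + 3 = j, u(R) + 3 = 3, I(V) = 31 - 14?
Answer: 14 + I*√85 ≈ 14.0 + 9.2195*I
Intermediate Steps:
I(V) = 17
u(R) = 0 (u(R) = -3 + 3 = 0)
B(j) = -3 + j
z(H) = 0
(B(√(-85 + 0)) + z(-54)) + I(100) = ((-3 + √(-85 + 0)) + 0) + 17 = ((-3 + √(-85)) + 0) + 17 = ((-3 + I*√85) + 0) + 17 = (-3 + I*√85) + 17 = 14 + I*√85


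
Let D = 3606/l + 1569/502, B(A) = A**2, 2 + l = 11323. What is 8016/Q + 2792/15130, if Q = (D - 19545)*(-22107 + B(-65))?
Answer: 462116942050130428/2503925604260819595 ≈ 0.18456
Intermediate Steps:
l = 11321 (l = -2 + 11323 = 11321)
D = 19572861/5683142 (D = 3606/11321 + 1569/502 = 19572861/5683142 ≈ 3.4440)
Q = 992964548946789/2841571 (Q = (19572861/5683142 - 19545)*(-22107 + (-65)**2) = -111057437529*(-22107 + 4225)/5683142 = -111057437529/5683142*(-17882) = 992964548946789/2841571 ≈ 3.4944e+8)
8016/Q + 2792/15130 = 8016/(992964548946789/2841571) + 2792/15130 = 8016*(2841571/992964548946789) + 2792*(1/15130) = 7592677712/330988182982263 + 1396/7565 = 462116942050130428/2503925604260819595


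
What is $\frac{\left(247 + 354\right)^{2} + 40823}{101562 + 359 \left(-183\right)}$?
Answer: $\frac{134008}{11955} \approx 11.209$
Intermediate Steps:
$\frac{\left(247 + 354\right)^{2} + 40823}{101562 + 359 \left(-183\right)} = \frac{601^{2} + 40823}{101562 - 65697} = \frac{361201 + 40823}{35865} = 402024 \cdot \frac{1}{35865} = \frac{134008}{11955}$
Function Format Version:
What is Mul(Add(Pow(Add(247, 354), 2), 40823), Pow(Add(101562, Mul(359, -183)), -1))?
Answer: Rational(134008, 11955) ≈ 11.209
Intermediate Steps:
Mul(Add(Pow(Add(247, 354), 2), 40823), Pow(Add(101562, Mul(359, -183)), -1)) = Mul(Add(Pow(601, 2), 40823), Pow(Add(101562, -65697), -1)) = Mul(Add(361201, 40823), Pow(35865, -1)) = Mul(402024, Rational(1, 35865)) = Rational(134008, 11955)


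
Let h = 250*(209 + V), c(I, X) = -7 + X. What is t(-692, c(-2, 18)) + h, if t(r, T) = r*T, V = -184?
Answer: -1362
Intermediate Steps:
t(r, T) = T*r
h = 6250 (h = 250*(209 - 184) = 250*25 = 6250)
t(-692, c(-2, 18)) + h = (-7 + 18)*(-692) + 6250 = 11*(-692) + 6250 = -7612 + 6250 = -1362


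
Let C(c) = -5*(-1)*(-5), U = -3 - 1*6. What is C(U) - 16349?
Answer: -16374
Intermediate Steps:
U = -9 (U = -3 - 6 = -9)
C(c) = -25 (C(c) = 5*(-5) = -25)
C(U) - 16349 = -25 - 16349 = -16374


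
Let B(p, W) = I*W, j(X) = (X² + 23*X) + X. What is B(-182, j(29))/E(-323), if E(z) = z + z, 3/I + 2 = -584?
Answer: 4611/378556 ≈ 0.012180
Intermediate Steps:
I = -3/586 (I = 3/(-2 - 584) = 3/(-586) = 3*(-1/586) = -3/586 ≈ -0.0051195)
E(z) = 2*z
j(X) = X² + 24*X
B(p, W) = -3*W/586
B(-182, j(29))/E(-323) = (-87*(24 + 29)/586)/((2*(-323))) = -87*53/586/(-646) = -3/586*1537*(-1/646) = -4611/586*(-1/646) = 4611/378556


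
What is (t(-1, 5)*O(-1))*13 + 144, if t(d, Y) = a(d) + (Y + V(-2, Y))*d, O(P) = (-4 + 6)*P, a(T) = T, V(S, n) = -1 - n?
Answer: 144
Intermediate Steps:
O(P) = 2*P
t(d, Y) = 0 (t(d, Y) = d + (Y + (-1 - Y))*d = d - d = 0)
(t(-1, 5)*O(-1))*13 + 144 = (0*(2*(-1)))*13 + 144 = (0*(-2))*13 + 144 = 0*13 + 144 = 0 + 144 = 144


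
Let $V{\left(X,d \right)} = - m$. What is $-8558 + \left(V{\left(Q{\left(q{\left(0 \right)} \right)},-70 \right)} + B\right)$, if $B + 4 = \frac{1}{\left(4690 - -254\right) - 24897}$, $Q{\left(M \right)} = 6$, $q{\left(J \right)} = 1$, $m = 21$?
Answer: $- \frac{171256600}{19953} \approx -8583.0$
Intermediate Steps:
$V{\left(X,d \right)} = -21$ ($V{\left(X,d \right)} = \left(-1\right) 21 = -21$)
$B = - \frac{79813}{19953}$ ($B = -4 + \frac{1}{\left(4690 - -254\right) - 24897} = -4 + \frac{1}{\left(4690 + 254\right) - 24897} = -4 + \frac{1}{4944 - 24897} = -4 + \frac{1}{-19953} = -4 - \frac{1}{19953} = - \frac{79813}{19953} \approx -4.0001$)
$-8558 + \left(V{\left(Q{\left(q{\left(0 \right)} \right)},-70 \right)} + B\right) = -8558 - \frac{498826}{19953} = - \frac{171256600}{19953}$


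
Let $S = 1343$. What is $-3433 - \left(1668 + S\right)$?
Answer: $-6444$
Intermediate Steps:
$-3433 - \left(1668 + S\right) = -3433 - \left(1668 + 1343\right) = -3433 - 3011 = -6444$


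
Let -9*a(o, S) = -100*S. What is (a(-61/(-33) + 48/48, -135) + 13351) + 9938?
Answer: 21789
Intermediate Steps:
a(o, S) = 100*S/9 (a(o, S) = -(-100)*S/9 = 100*S/9)
(a(-61/(-33) + 48/48, -135) + 13351) + 9938 = ((100/9)*(-135) + 13351) + 9938 = (-1500 + 13351) + 9938 = 11851 + 9938 = 21789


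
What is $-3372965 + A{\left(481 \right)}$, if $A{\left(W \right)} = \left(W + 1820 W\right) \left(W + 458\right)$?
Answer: $819098074$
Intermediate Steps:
$A{\left(W \right)} = 1821 W \left(458 + W\right)$
$-3372965 + A{\left(481 \right)} = -3372965 + 1821 \cdot 481 \left(458 + 481\right) = -3372965 + 1821 \cdot 481 \cdot 939 = -3372965 + 822471039 = 819098074$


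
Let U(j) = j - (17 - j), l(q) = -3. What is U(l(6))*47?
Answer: -1081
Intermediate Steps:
U(j) = -17 + 2*j (U(j) = j + (-17 + j) = -17 + 2*j)
U(l(6))*47 = (-17 + 2*(-3))*47 = (-17 - 6)*47 = -23*47 = -1081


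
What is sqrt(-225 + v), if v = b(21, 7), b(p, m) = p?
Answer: 2*I*sqrt(51) ≈ 14.283*I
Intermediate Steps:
v = 21
sqrt(-225 + v) = sqrt(-225 + 21) = sqrt(-204) = 2*I*sqrt(51)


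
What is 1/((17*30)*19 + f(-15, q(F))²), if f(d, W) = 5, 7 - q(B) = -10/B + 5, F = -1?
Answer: 1/9715 ≈ 0.00010293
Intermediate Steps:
q(B) = 2 + 10/B (q(B) = 7 - (-10/B + 5) = 7 - (5 - 10/B) = 7 + (-5 + 10/B) = 2 + 10/B)
1/((17*30)*19 + f(-15, q(F))²) = 1/((17*30)*19 + 5²) = 1/(510*19 + 25) = 1/(9690 + 25) = 1/9715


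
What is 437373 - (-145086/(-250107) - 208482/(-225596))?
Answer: 4112978766749521/9403856462 ≈ 4.3737e+5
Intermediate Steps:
437373 - (-145086/(-250107) - 208482/(-225596)) = 437373 - (-145086*(-1/250107) - 208482*(-1/225596)) = 437373 - (48362/83369 + 104241/112798) = 437373 - 1*14145604805/9403856462 = 437373 - 14145604805/9403856462 = 4112978766749521/9403856462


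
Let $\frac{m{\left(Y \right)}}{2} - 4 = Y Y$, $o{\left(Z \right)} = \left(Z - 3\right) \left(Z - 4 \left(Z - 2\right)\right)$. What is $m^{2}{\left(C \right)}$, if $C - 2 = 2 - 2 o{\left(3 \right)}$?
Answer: $1600$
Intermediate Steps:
$o{\left(Z \right)} = \left(-3 + Z\right) \left(8 - 3 Z\right)$ ($o{\left(Z \right)} = \left(-3 + Z\right) \left(Z - 4 \left(-2 + Z\right)\right) = \left(-3 + Z\right) \left(Z - \left(-8 + 4 Z\right)\right) = \left(-3 + Z\right) \left(8 - 3 Z\right)$)
$C = 4$ ($C = 2 + \left(2 - 2 \left(-24 - 3 \cdot 3^{2} + 17 \cdot 3\right)\right) = 2 + \left(2 - 2 \left(-24 - 27 + 51\right)\right) = 2 + \left(2 - 0\right) = 2 + \left(2 + 0\right) = 2 + 2 = 4$)
$m{\left(Y \right)} = 8 + 2 Y^{2}$ ($m{\left(Y \right)} = 8 + 2 Y Y = 8 + 2 Y^{2}$)
$m^{2}{\left(C \right)} = \left(8 + 2 \cdot 4^{2}\right)^{2} = \left(8 + 2 \cdot 16\right)^{2} = \left(8 + 32\right)^{2} = 40^{2} = 1600$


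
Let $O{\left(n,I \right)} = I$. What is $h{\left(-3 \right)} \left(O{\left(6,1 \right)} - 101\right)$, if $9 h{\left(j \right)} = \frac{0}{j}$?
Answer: $0$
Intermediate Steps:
$h{\left(j \right)} = 0$ ($h{\left(j \right)} = \frac{0 \frac{1}{j}}{9} = \frac{1}{9} \cdot 0 = 0$)
$h{\left(-3 \right)} \left(O{\left(6,1 \right)} - 101\right) = 0 \left(1 - 101\right) = 0 \left(-100\right) = 0$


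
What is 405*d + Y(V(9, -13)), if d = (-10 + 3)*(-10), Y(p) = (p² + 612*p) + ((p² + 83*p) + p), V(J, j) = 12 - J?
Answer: 30456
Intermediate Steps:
Y(p) = 2*p² + 696*p (Y(p) = (p² + 612*p) + (p² + 84*p) = 2*p² + 696*p)
d = 70 (d = -7*(-10) = 70)
405*d + Y(V(9, -13)) = 405*70 + 2*(12 - 1*9)*(348 + (12 - 1*9)) = 28350 + 2*(12 - 9)*(348 + (12 - 9)) = 28350 + 2*3*(348 + 3) = 28350 + 2*3*351 = 28350 + 2106 = 30456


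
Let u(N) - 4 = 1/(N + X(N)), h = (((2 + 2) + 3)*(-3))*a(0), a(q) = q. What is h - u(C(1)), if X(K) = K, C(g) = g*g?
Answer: -9/2 ≈ -4.5000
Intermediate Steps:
C(g) = g**2
h = 0 (h = (((2 + 2) + 3)*(-3))*0 = ((4 + 3)*(-3))*0 = (7*(-3))*0 = -21*0 = 0)
u(N) = 4 + 1/(2*N) (u(N) = 4 + 1/(N + N) = 4 + 1/(2*N))
h - u(C(1)) = 0 - (4 + 1/(2*(1**2))) = 0 - (4 + (1/2)/1) = 0 - (4 + (1/2)*1) = 0 - (4 + 1/2) = 0 - 1*9/2 = 0 - 9/2 = -9/2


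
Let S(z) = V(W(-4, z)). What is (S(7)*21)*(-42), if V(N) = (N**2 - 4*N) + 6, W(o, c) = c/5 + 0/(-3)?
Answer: -52038/25 ≈ -2081.5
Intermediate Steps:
W(o, c) = c/5 (W(o, c) = c*(1/5) + 0*(-1/3) = c/5 + 0 = c/5)
V(N) = 6 + N**2 - 4*N
S(z) = 6 - 4*z/5 + z**2/25 (S(z) = 6 + (z/5)**2 - 4*z/5 = 6 + z**2/25 - 4*z/5 = 6 - 4*z/5 + z**2/25)
(S(7)*21)*(-42) = ((6 - 4/5*7 + (1/25)*7**2)*21)*(-42) = ((6 - 28/5 + (1/25)*49)*21)*(-42) = ((6 - 28/5 + 49/25)*21)*(-42) = ((59/25)*21)*(-42) = (1239/25)*(-42) = -52038/25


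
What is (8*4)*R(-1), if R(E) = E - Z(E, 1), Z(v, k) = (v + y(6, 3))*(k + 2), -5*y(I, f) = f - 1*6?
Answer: 32/5 ≈ 6.4000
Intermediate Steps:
y(I, f) = 6/5 - f/5 (y(I, f) = -(f - 1*6)/5 = -(f - 6)/5 = -(-6 + f)/5 = 6/5 - f/5)
Z(v, k) = (2 + k)*(⅗ + v) (Z(v, k) = (v + (6/5 - ⅕*3))*(k + 2) = (v + (6/5 - ⅗))*(2 + k) = (v + ⅗)*(2 + k) = (⅗ + v)*(2 + k) = (2 + k)*(⅗ + v))
R(E) = -9/5 - 2*E (R(E) = E - (6/5 + 2*E + (⅗)*1 + 1*E) = E - (6/5 + 2*E + ⅗ + E) = E - (9/5 + 3*E) = E + (-9/5 - 3*E) = -9/5 - 2*E)
(8*4)*R(-1) = (8*4)*(-9/5 - 2*(-1)) = 32*(-9/5 + 2) = 32*(⅕) = 32/5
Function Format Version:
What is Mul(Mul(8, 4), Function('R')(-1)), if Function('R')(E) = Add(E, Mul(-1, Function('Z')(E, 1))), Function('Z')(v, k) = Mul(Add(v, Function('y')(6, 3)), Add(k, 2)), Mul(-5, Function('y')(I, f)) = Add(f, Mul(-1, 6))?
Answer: Rational(32, 5) ≈ 6.4000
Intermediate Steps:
Function('y')(I, f) = Add(Rational(6, 5), Mul(Rational(-1, 5), f)) (Function('y')(I, f) = Mul(Rational(-1, 5), Add(f, Mul(-1, 6))) = Mul(Rational(-1, 5), Add(f, -6)) = Mul(Rational(-1, 5), Add(-6, f)) = Add(Rational(6, 5), Mul(Rational(-1, 5), f)))
Function('Z')(v, k) = Mul(Add(2, k), Add(Rational(3, 5), v)) (Function('Z')(v, k) = Mul(Add(v, Add(Rational(6, 5), Mul(Rational(-1, 5), 3))), Add(k, 2)) = Mul(Add(v, Add(Rational(6, 5), Rational(-3, 5))), Add(2, k)) = Mul(Add(v, Rational(3, 5)), Add(2, k)) = Mul(Add(Rational(3, 5), v), Add(2, k)) = Mul(Add(2, k), Add(Rational(3, 5), v)))
Function('R')(E) = Add(Rational(-9, 5), Mul(-2, E)) (Function('R')(E) = Add(E, Mul(-1, Add(Rational(6, 5), Mul(2, E), Mul(Rational(3, 5), 1), Mul(1, E)))) = Add(E, Mul(-1, Add(Rational(6, 5), Mul(2, E), Rational(3, 5), E))) = Add(E, Mul(-1, Add(Rational(9, 5), Mul(3, E)))) = Add(E, Add(Rational(-9, 5), Mul(-3, E))) = Add(Rational(-9, 5), Mul(-2, E)))
Mul(Mul(8, 4), Function('R')(-1)) = Mul(Mul(8, 4), Add(Rational(-9, 5), Mul(-2, -1))) = Mul(32, Add(Rational(-9, 5), 2)) = Mul(32, Rational(1, 5)) = Rational(32, 5)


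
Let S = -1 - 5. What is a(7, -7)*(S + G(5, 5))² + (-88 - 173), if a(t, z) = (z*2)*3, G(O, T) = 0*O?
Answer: -1773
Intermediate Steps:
G(O, T) = 0
a(t, z) = 6*z (a(t, z) = (2*z)*3 = 6*z)
S = -6
a(7, -7)*(S + G(5, 5))² + (-88 - 173) = (6*(-7))*(-6 + 0)² + (-88 - 173) = -42*(-6)² - 261 = -42*36 - 261 = -1512 - 261 = -1773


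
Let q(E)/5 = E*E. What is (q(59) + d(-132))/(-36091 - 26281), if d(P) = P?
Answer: -17273/62372 ≈ -0.27694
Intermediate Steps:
q(E) = 5*E² (q(E) = 5*(E*E) = 5*E²)
(q(59) + d(-132))/(-36091 - 26281) = (5*59² - 132)/(-36091 - 26281) = (5*3481 - 132)/(-62372) = (17405 - 132)*(-1/62372) = 17273*(-1/62372) = -17273/62372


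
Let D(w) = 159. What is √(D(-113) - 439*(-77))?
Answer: √33962 ≈ 184.29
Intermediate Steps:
√(D(-113) - 439*(-77)) = √(159 - 439*(-77)) = √(159 + 33803) = √33962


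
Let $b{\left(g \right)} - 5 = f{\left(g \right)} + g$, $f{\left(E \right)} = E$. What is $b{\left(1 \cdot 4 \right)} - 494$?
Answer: $-481$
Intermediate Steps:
$b{\left(g \right)} = 5 + 2 g$ ($b{\left(g \right)} = 5 + \left(g + g\right) = 5 + 2 g$)
$b{\left(1 \cdot 4 \right)} - 494 = \left(5 + 2 \cdot 1 \cdot 4\right) - 494 = \left(5 + 2 \cdot 4\right) - 494 = \left(5 + 8\right) - 494 = 13 - 494 = -481$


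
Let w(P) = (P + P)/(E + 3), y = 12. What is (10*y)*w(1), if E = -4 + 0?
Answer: -240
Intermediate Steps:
E = -4
w(P) = -2*P (w(P) = (P + P)/(-4 + 3) = (2*P)/(-1) = (2*P)*(-1) = -2*P)
(10*y)*w(1) = (10*12)*(-2*1) = 120*(-2) = -240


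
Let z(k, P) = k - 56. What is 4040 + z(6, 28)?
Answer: 3990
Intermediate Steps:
z(k, P) = -56 + k
4040 + z(6, 28) = 4040 + (-56 + 6) = 4040 - 50 = 3990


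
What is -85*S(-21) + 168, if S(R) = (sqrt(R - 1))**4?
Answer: -40972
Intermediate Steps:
S(R) = (-1 + R)**2 (S(R) = (sqrt(-1 + R))**4 = (-1 + R)**2)
-85*S(-21) + 168 = -85*(-1 - 21)**2 + 168 = -85*(-22)**2 + 168 = -85*484 + 168 = -41140 + 168 = -40972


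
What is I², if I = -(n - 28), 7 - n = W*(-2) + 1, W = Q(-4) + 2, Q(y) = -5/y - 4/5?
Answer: 29241/100 ≈ 292.41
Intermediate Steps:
Q(y) = -⅘ - 5/y (Q(y) = -5/y - 4*⅕ = -5/y - ⅘ = -⅘ - 5/y)
W = 49/20 (W = (-⅘ - 5/(-4)) + 2 = (-⅘ - 5*(-¼)) + 2 = (-⅘ + 5/4) + 2 = 9/20 + 2 = 49/20 ≈ 2.4500)
n = 109/10 (n = 7 - ((49/20)*(-2) + 1) = 7 - (-49/10 + 1) = 7 - 1*(-39/10) = 7 + 39/10 = 109/10 ≈ 10.900)
I = 171/10 (I = -(109/10 - 28) = -1*(-171/10) = 171/10 ≈ 17.100)
I² = (171/10)² = 29241/100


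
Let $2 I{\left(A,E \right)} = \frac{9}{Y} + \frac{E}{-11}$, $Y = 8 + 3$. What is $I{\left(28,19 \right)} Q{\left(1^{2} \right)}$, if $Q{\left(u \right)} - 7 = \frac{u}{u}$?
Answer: $- \frac{40}{11} \approx -3.6364$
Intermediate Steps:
$Y = 11$
$I{\left(A,E \right)} = \frac{9}{22} - \frac{E}{22}$ ($I{\left(A,E \right)} = \frac{\frac{9}{11} + \frac{E}{-11}}{2} = \frac{9 \cdot \frac{1}{11} + E \left(- \frac{1}{11}\right)}{2} = \frac{\frac{9}{11} - \frac{E}{11}}{2} = \frac{9}{22} - \frac{E}{22}$)
$Q{\left(u \right)} = 8$ ($Q{\left(u \right)} = 7 + \frac{u}{u} = 7 + 1 = 8$)
$I{\left(28,19 \right)} Q{\left(1^{2} \right)} = \left(\frac{9}{22} - \frac{19}{22}\right) 8 = \left(- \frac{5}{11}\right) 8 = - \frac{40}{11}$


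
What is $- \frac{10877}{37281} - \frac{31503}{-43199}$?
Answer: $\frac{704587820}{1610501919} \approx 0.4375$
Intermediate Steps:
$- \frac{10877}{37281} - \frac{31503}{-43199} = \left(-10877\right) \frac{1}{37281} - - \frac{31503}{43199} = - \frac{10877}{37281} + \frac{31503}{43199} = \frac{704587820}{1610501919}$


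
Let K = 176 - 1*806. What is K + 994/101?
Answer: -62636/101 ≈ -620.16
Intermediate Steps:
K = -630 (K = 176 - 806 = -630)
K + 994/101 = -630 + 994/101 = -62636/101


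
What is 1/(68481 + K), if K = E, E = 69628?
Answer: 1/138109 ≈ 7.2407e-6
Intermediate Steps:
K = 69628
1/(68481 + K) = 1/(68481 + 69628) = 1/138109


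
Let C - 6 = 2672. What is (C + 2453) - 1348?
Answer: 3783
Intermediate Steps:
C = 2678 (C = 6 + 2672 = 2678)
(C + 2453) - 1348 = (2678 + 2453) - 1348 = 5131 - 1348 = 3783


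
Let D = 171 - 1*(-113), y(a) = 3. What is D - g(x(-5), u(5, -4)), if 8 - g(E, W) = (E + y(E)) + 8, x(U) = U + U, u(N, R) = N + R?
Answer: 277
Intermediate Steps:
x(U) = 2*U
g(E, W) = -3 - E (g(E, W) = 8 - ((E + 3) + 8) = 8 - ((3 + E) + 8) = 8 - (11 + E) = 8 + (-11 - E) = -3 - E)
D = 284 (D = 171 + 113 = 284)
D - g(x(-5), u(5, -4)) = 284 - (-3 - 2*(-5)) = 284 - (-3 - 1*(-10)) = 284 - (-3 + 10) = 284 - 1*7 = 284 - 7 = 277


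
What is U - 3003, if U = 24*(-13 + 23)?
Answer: -2763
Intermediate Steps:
U = 240 (U = 24*10 = 240)
U - 3003 = 240 - 3003 = -2763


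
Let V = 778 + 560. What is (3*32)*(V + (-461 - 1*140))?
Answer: 70752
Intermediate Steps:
V = 1338
(3*32)*(V + (-461 - 1*140)) = (3*32)*(1338 + (-461 - 1*140)) = 96*(1338 + (-461 - 140)) = 96*(1338 - 601) = 96*737 = 70752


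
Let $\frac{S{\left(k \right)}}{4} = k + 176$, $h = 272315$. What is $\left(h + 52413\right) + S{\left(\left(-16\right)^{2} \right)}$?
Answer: $326456$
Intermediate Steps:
$S{\left(k \right)} = 704 + 4 k$ ($S{\left(k \right)} = 4 \left(k + 176\right) = 4 \left(176 + k\right) = 704 + 4 k$)
$\left(h + 52413\right) + S{\left(\left(-16\right)^{2} \right)} = \left(272315 + 52413\right) + \left(704 + 4 \left(-16\right)^{2}\right) = 324728 + \left(704 + 4 \cdot 256\right) = 324728 + \left(704 + 1024\right) = 324728 + 1728 = 326456$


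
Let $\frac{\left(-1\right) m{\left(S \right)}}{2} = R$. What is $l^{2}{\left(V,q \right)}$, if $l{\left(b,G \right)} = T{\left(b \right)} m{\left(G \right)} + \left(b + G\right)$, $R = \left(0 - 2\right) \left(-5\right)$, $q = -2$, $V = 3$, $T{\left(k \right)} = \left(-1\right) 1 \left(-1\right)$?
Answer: $361$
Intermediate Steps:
$T{\left(k \right)} = 1$ ($T{\left(k \right)} = \left(-1\right) \left(-1\right) = 1$)
$R = 10$ ($R = \left(-2\right) \left(-5\right) = 10$)
$m{\left(S \right)} = -20$ ($m{\left(S \right)} = \left(-2\right) 10 = -20$)
$l{\left(b,G \right)} = -20 + G + b$ ($l{\left(b,G \right)} = 1 \left(-20\right) + \left(b + G\right) = -20 + \left(G + b\right) = -20 + G + b$)
$l^{2}{\left(V,q \right)} = \left(-20 - 2 + 3\right)^{2} = \left(-19\right)^{2} = 361$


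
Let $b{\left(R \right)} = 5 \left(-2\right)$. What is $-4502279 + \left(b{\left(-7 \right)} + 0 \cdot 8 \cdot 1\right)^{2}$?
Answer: $-4502179$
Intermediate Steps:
$b{\left(R \right)} = -10$
$-4502279 + \left(b{\left(-7 \right)} + 0 \cdot 8 \cdot 1\right)^{2} = -4502279 + \left(-10 + 0 \cdot 8 \cdot 1\right)^{2} = -4502279 + \left(-10 + 0 \cdot 1\right)^{2} = -4502279 + \left(-10 + 0\right)^{2} = -4502279 + \left(-10\right)^{2} = -4502279 + 100 = -4502179$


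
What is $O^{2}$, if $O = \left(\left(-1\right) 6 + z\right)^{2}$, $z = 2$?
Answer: $256$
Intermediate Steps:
$O = 16$ ($O = \left(\left(-1\right) 6 + 2\right)^{2} = \left(-6 + 2\right)^{2} = \left(-4\right)^{2} = 16$)
$O^{2} = 16^{2} = 256$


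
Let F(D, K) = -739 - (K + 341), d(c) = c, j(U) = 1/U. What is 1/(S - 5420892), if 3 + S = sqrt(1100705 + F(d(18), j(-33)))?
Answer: -178889535/969741349546199 - sqrt(1197491658)/969741349546199 ≈ -1.8451e-7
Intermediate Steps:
F(D, K) = -1080 - K (F(D, K) = -739 - (341 + K) = -739 + (-341 - K) = -1080 - K)
S = -3 + sqrt(1197491658)/33 (S = -3 + sqrt(1100705 + (-1080 - 1/(-33))) = -3 + sqrt(1100705 + (-1080 - 1*(-1/33))) = -3 + sqrt(1100705 + (-1080 + 1/33)) = -3 + sqrt(1100705 - 35639/33) = -3 + sqrt(36287626/33) = -3 + sqrt(1197491658)/33 ≈ 1045.6)
1/(S - 5420892) = 1/((-3 + sqrt(1197491658)/33) - 5420892) = 1/(-5420895 + sqrt(1197491658)/33)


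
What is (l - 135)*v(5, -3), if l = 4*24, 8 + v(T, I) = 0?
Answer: 312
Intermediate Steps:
v(T, I) = -8 (v(T, I) = -8 + 0 = -8)
l = 96
(l - 135)*v(5, -3) = (96 - 135)*(-8) = -39*(-8) = 312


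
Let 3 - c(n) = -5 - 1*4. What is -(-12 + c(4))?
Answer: 0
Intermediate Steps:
c(n) = 12 (c(n) = 3 - (-5 - 1*4) = 3 - (-5 - 4) = 3 - 1*(-9) = 3 + 9 = 12)
-(-12 + c(4)) = -(-12 + 12) = -1*0 = 0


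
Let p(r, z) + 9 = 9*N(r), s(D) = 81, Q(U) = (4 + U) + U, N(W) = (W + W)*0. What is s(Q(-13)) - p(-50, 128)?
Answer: 90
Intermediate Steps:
N(W) = 0 (N(W) = (2*W)*0 = 0)
Q(U) = 4 + 2*U
p(r, z) = -9 (p(r, z) = -9 + 9*0 = -9 + 0 = -9)
s(Q(-13)) - p(-50, 128) = 81 - 1*(-9) = 81 + 9 = 90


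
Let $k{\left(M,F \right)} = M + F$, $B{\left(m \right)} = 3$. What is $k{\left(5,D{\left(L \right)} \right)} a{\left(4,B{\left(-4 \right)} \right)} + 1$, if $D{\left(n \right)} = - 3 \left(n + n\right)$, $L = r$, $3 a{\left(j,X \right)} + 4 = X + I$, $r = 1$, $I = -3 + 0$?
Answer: $\frac{7}{3} \approx 2.3333$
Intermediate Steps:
$I = -3$
$a{\left(j,X \right)} = - \frac{7}{3} + \frac{X}{3}$ ($a{\left(j,X \right)} = - \frac{4}{3} + \frac{X - 3}{3} = - \frac{4}{3} + \frac{-3 + X}{3} = - \frac{4}{3} + \left(-1 + \frac{X}{3}\right) = - \frac{7}{3} + \frac{X}{3}$)
$L = 1$
$D{\left(n \right)} = - 6 n$ ($D{\left(n \right)} = - 3 \cdot 2 n = - 6 n$)
$k{\left(M,F \right)} = F + M$
$k{\left(5,D{\left(L \right)} \right)} a{\left(4,B{\left(-4 \right)} \right)} + 1 = \left(\left(-6\right) 1 + 5\right) \left(- \frac{7}{3} + \frac{1}{3} \cdot 3\right) + 1 = \left(-6 + 5\right) \left(- \frac{7}{3} + 1\right) + 1 = \left(-1\right) \left(- \frac{4}{3}\right) + 1 = \frac{4}{3} + 1 = \frac{7}{3}$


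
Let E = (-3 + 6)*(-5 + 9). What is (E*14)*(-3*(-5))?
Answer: 2520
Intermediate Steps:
E = 12 (E = 3*4 = 12)
(E*14)*(-3*(-5)) = (12*14)*(-3*(-5)) = 168*15 = 2520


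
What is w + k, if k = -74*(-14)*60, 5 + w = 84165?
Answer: 146320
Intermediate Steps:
w = 84160 (w = -5 + 84165 = 84160)
k = 62160 (k = 1036*60 = 62160)
w + k = 84160 + 62160 = 146320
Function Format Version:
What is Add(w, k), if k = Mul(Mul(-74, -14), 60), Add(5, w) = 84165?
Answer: 146320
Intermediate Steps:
w = 84160 (w = Add(-5, 84165) = 84160)
k = 62160 (k = Mul(1036, 60) = 62160)
Add(w, k) = Add(84160, 62160) = 146320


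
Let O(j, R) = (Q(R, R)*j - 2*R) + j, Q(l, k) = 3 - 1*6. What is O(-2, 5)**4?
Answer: 1296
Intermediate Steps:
Q(l, k) = -3 (Q(l, k) = 3 - 6 = -3)
O(j, R) = -2*R - 2*j (O(j, R) = (-3*j - 2*R) + j = -2*R - 2*j)
O(-2, 5)**4 = (-2*5 - 2*(-2))**4 = (-10 + 4)**4 = (-6)**4 = 1296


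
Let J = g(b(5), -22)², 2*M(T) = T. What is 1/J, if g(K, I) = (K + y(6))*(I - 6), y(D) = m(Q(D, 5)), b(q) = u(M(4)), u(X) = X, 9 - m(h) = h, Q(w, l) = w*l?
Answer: 1/283024 ≈ 3.5333e-6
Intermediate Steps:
M(T) = T/2
Q(w, l) = l*w
m(h) = 9 - h
b(q) = 2 (b(q) = (½)*4 = 2)
y(D) = 9 - 5*D
g(K, I) = (-21 + K)*(-6 + I) (g(K, I) = (K + (9 - 5*6))*(I - 6) = (K + (9 - 30))*(-6 + I) = (K - 21)*(-6 + I) = (-21 + K)*(-6 + I))
J = 283024 (J = (126 - 21*(-22) - 6*2 - 22*2)² = (126 + 462 - 12 - 44)² = 532² = 283024)
1/J = 1/283024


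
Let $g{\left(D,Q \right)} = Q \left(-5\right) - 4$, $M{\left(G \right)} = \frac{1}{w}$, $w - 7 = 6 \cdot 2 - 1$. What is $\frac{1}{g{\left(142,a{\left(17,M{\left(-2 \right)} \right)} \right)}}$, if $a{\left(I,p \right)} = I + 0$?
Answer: $- \frac{1}{89} \approx -0.011236$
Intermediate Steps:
$w = 18$ ($w = 7 + \left(6 \cdot 2 - 1\right) = 7 + \left(12 - 1\right) = 7 + 11 = 18$)
$M{\left(G \right)} = \frac{1}{18}$
$a{\left(I,p \right)} = I$
$g{\left(D,Q \right)} = -4 - 5 Q$ ($g{\left(D,Q \right)} = - 5 Q - 4 = -4 - 5 Q$)
$\frac{1}{g{\left(142,a{\left(17,M{\left(-2 \right)} \right)} \right)}} = \frac{1}{-4 - 85} = \frac{1}{-89} = - \frac{1}{89}$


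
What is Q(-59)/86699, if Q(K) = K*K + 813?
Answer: 4294/86699 ≈ 0.049528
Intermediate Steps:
Q(K) = 813 + K² (Q(K) = K² + 813 = 813 + K²)
Q(-59)/86699 = (813 + (-59)²)/86699 = (813 + 3481)*(1/86699) = 4294*(1/86699) = 4294/86699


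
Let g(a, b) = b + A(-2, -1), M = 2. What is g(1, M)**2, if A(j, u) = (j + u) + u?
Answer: 4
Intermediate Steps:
A(j, u) = j + 2*u
g(a, b) = -4 + b (g(a, b) = b + (-2 + 2*(-1)) = b + (-2 - 2) = b - 4 = -4 + b)
g(1, M)**2 = (-4 + 2)**2 = (-2)**2 = 4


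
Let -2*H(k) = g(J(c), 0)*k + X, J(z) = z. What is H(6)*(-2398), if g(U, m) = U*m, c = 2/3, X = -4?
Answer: -4796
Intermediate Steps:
c = 2/3 (c = 2*(1/3) = 2/3 ≈ 0.66667)
H(k) = 2 (H(k) = -(((2/3)*0)*k - 4)/2 = -(0*k - 4)/2 = -(0 - 4)/2 = -1/2*(-4) = 2)
H(6)*(-2398) = 2*(-2398) = -4796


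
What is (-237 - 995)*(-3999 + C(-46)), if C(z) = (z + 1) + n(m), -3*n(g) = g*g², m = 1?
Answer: 14947856/3 ≈ 4.9826e+6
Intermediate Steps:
n(g) = -g³/3 (n(g) = -g*g²/3 = -g³/3)
C(z) = ⅔ + z (C(z) = (z + 1) - ⅓*1³ = (1 + z) - ⅓*1 = (1 + z) - ⅓ = ⅔ + z)
(-237 - 995)*(-3999 + C(-46)) = (-237 - 995)*(-3999 + (⅔ - 46)) = -1232*(-3999 - 136/3) = -1232*(-12133/3) = 14947856/3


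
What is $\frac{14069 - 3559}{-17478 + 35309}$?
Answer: $\frac{10510}{17831} \approx 0.58942$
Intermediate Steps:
$\frac{14069 - 3559}{-17478 + 35309} = \frac{14069 + \left(-4563 + 1004\right)}{17831} = \left(14069 - 3559\right) \frac{1}{17831} = 10510 \cdot \frac{1}{17831} = \frac{10510}{17831}$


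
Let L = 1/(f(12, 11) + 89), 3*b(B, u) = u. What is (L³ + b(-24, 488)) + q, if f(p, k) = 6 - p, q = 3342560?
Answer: 5733976096219/1715361 ≈ 3.3427e+6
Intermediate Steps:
b(B, u) = u/3
L = 1/83 (L = 1/((6 - 1*12) + 89) = 1/((6 - 12) + 89) = 1/(-6 + 89) = 1/83 ≈ 0.012048)
(L³ + b(-24, 488)) + q = ((1/83)³ + (⅓)*488) + 3342560 = (1/571787 + 488/3) + 3342560 = 279032059/1715361 + 3342560 = 5733976096219/1715361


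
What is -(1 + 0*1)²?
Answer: -1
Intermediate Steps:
-(1 + 0*1)² = -(1 + 0)² = -1*1² = -1*1 = -1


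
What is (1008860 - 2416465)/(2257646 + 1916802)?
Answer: -1407605/4174448 ≈ -0.33720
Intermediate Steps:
(1008860 - 2416465)/(2257646 + 1916802) = -1407605/4174448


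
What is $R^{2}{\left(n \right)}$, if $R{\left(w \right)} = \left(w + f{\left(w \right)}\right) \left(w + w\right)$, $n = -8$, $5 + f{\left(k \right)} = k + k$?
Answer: $215296$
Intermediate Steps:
$f{\left(k \right)} = -5 + 2 k$ ($f{\left(k \right)} = -5 + \left(k + k\right) = -5 + 2 k$)
$R{\left(w \right)} = 2 w \left(-5 + 3 w\right)$ ($R{\left(w \right)} = \left(w + \left(-5 + 2 w\right)\right) \left(w + w\right) = \left(-5 + 3 w\right) 2 w = 2 w \left(-5 + 3 w\right)$)
$R^{2}{\left(n \right)} = \left(2 \left(-8\right) \left(-5 + 3 \left(-8\right)\right)\right)^{2} = \left(2 \left(-8\right) \left(-5 - 24\right)\right)^{2} = \left(2 \left(-8\right) \left(-29\right)\right)^{2} = 464^{2} = 215296$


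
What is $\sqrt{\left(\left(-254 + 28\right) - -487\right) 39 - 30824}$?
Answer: $i \sqrt{20645} \approx 143.68 i$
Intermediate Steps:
$\sqrt{\left(\left(-254 + 28\right) - -487\right) 39 - 30824} = \sqrt{\left(-226 + 487\right) 39 - 30824} = \sqrt{261 \cdot 39 - 30824} = \sqrt{10179 - 30824} = \sqrt{-20645} = i \sqrt{20645}$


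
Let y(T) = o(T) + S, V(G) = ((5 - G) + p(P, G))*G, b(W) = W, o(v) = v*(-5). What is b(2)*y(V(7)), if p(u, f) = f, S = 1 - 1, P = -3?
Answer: -350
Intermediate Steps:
o(v) = -5*v
S = 0
V(G) = 5*G (V(G) = ((5 - G) + G)*G = 5*G)
y(T) = -5*T (y(T) = -5*T + 0 = -5*T)
b(2)*y(V(7)) = 2*(-25*7) = 2*(-5*35) = 2*(-175) = -350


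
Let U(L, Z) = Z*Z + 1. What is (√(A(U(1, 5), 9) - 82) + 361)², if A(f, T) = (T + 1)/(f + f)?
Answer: (9386 + I*√55302)²/676 ≈ 1.3024e+5 + 6530.3*I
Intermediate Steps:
U(L, Z) = 1 + Z² (U(L, Z) = Z² + 1 = 1 + Z²)
A(f, T) = (1 + T)/(2*f) (A(f, T) = (1 + T)/((2*f)) = (1 + T)*(1/(2*f)) = (1 + T)/(2*f))
(√(A(U(1, 5), 9) - 82) + 361)² = (√((1 + 9)/(2*(1 + 5²)) - 82) + 361)² = (√((½)*10/(1 + 25) - 82) + 361)² = (√((½)*10/26 - 82) + 361)² = (√((½)*(1/26)*10 - 82) + 361)² = (√(5/26 - 82) + 361)² = (√(-2127/26) + 361)² = (I*√55302/26 + 361)² = (361 + I*√55302/26)²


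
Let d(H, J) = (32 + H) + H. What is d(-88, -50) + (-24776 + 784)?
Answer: -24136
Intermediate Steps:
d(H, J) = 32 + 2*H
d(-88, -50) + (-24776 + 784) = (32 + 2*(-88)) + (-24776 + 784) = (32 - 176) - 23992 = -144 - 23992 = -24136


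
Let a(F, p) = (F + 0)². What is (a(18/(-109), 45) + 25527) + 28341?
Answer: 640006032/11881 ≈ 53868.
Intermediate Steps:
a(F, p) = F²
(a(18/(-109), 45) + 25527) + 28341 = ((18/(-109))² + 25527) + 28341 = ((18*(-1/109))² + 25527) + 28341 = ((-18/109)² + 25527) + 28341 = (324/11881 + 25527) + 28341 = 303286611/11881 + 28341 = 640006032/11881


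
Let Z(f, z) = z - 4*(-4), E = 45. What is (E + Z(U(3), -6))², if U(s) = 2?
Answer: 3025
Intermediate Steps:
Z(f, z) = 16 + z (Z(f, z) = z + 16 = 16 + z)
(E + Z(U(3), -6))² = (45 + (16 - 6))² = (45 + 10)² = 55² = 3025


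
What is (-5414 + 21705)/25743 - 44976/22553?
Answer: -790406245/580581879 ≈ -1.3614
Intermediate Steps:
(-5414 + 21705)/25743 - 44976/22553 = 16291*(1/25743) - 44976*1/22553 = 16291/25743 - 44976/22553 = -790406245/580581879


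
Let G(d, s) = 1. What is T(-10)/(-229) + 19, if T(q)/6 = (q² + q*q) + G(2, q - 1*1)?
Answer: 3145/229 ≈ 13.734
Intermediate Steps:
T(q) = 6 + 12*q² (T(q) = 6*((q² + q*q) + 1) = 6*((q² + q²) + 1) = 6*(2*q² + 1) = 6*(1 + 2*q²) = 6 + 12*q²)
T(-10)/(-229) + 19 = (6 + 12*(-10)²)/(-229) + 19 = (6 + 12*100)*(-1/229) + 19 = (6 + 1200)*(-1/229) + 19 = 1206*(-1/229) + 19 = -1206/229 + 19 = 3145/229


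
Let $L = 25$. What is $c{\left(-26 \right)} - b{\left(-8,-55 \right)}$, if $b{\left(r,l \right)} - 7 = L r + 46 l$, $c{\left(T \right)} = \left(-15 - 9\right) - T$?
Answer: $2725$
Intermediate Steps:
$c{\left(T \right)} = -24 - T$ ($c{\left(T \right)} = \left(-15 - 9\right) - T = -24 - T$)
$b{\left(r,l \right)} = 7 + 25 r + 46 l$ ($b{\left(r,l \right)} = 7 + \left(25 r + 46 l\right) = 7 + 25 r + 46 l$)
$c{\left(-26 \right)} - b{\left(-8,-55 \right)} = \left(-24 - -26\right) - \left(7 + 25 \left(-8\right) + 46 \left(-55\right)\right) = \left(-24 + 26\right) - \left(7 - 200 - 2530\right) = 2 - -2723 = 2 + 2723 = 2725$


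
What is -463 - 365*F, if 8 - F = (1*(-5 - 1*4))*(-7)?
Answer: 19612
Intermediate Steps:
F = -55 (F = 8 - 1*(-5 - 1*4)*(-7) = 8 - 1*(-5 - 4)*(-7) = 8 - 1*(-9)*(-7) = 8 - (-9)*(-7) = 8 - 1*63 = 8 - 63 = -55)
-463 - 365*F = -463 - 365*(-55) = -463 + 20075 = 19612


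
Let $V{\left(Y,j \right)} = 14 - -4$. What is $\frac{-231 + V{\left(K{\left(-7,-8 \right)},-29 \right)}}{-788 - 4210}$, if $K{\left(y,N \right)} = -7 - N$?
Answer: $\frac{71}{1666} \approx 0.042617$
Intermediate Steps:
$V{\left(Y,j \right)} = 18$ ($V{\left(Y,j \right)} = 14 + 4 = 18$)
$\frac{-231 + V{\left(K{\left(-7,-8 \right)},-29 \right)}}{-788 - 4210} = \frac{-231 + 18}{-788 - 4210} = - \frac{213}{-4998} = \left(-213\right) \left(- \frac{1}{4998}\right) = \frac{71}{1666}$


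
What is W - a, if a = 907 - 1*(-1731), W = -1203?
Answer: -3841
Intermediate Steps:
a = 2638 (a = 907 + 1731 = 2638)
W - a = -1203 - 1*2638 = -1203 - 2638 = -3841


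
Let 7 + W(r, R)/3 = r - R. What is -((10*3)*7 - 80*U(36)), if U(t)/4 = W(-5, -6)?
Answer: -5970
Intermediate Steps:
W(r, R) = -21 - 3*R + 3*r (W(r, R) = -21 + 3*(r - R) = -21 + (-3*R + 3*r) = -21 - 3*R + 3*r)
U(t) = -72 (U(t) = 4*(-21 - 3*(-6) + 3*(-5)) = 4*(-21 + 18 - 15) = 4*(-18) = -72)
-((10*3)*7 - 80*U(36)) = -((10*3)*7 - 80*(-72)) = -(30*7 + 5760) = -(210 + 5760) = -1*5970 = -5970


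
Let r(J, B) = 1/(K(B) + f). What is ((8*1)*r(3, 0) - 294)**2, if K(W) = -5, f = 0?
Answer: 2184484/25 ≈ 87379.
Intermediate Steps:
r(J, B) = -1/5 (r(J, B) = 1/(-5 + 0) = 1/(-5) = -1/5)
((8*1)*r(3, 0) - 294)**2 = ((8*1)*(-1/5) - 294)**2 = (8*(-1/5) - 294)**2 = (-8/5 - 294)**2 = (-1478/5)**2 = 2184484/25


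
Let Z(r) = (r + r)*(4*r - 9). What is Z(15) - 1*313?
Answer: 1217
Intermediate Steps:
Z(r) = 2*r*(-9 + 4*r) (Z(r) = (2*r)*(-9 + 4*r) = 2*r*(-9 + 4*r))
Z(15) - 1*313 = 2*15*(-9 + 4*15) - 1*313 = 2*15*(-9 + 60) - 313 = 2*15*51 - 313 = 1530 - 313 = 1217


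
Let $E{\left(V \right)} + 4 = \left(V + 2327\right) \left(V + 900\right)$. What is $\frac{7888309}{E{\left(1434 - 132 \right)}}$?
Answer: $\frac{7888309}{7991054} \approx 0.98714$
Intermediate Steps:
$E{\left(V \right)} = -4 + \left(900 + V\right) \left(2327 + V\right)$ ($E{\left(V \right)} = -4 + \left(V + 2327\right) \left(V + 900\right) = -4 + \left(2327 + V\right) \left(900 + V\right) = -4 + \left(900 + V\right) \left(2327 + V\right)$)
$\frac{7888309}{E{\left(1434 - 132 \right)}} = \frac{7888309}{2094296 + \left(1434 - 132\right)^{2} + 3227 \left(1434 - 132\right)} = \frac{7888309}{2094296 + 1302^{2} + 3227 \cdot 1302} = \frac{7888309}{2094296 + 1695204 + 4201554} = \frac{7888309}{7991054}$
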